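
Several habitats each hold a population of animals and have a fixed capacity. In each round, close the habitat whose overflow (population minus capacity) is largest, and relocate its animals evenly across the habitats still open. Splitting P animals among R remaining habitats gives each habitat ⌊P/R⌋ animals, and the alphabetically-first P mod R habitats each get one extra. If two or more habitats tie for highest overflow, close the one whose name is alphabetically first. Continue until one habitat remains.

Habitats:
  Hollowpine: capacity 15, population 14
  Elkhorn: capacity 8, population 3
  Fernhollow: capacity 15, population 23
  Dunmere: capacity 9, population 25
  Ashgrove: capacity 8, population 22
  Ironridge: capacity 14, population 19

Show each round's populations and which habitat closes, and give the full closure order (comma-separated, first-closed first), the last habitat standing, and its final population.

Closure order: Dunmere, Ashgrove, Fernhollow, Ironridge, Hollowpine
Last habitat: Elkhorn with 106 animals

Round 1: Ashgrove=22 Dunmere=25 Elkhorn=3 Fernhollow=23 Hollowpine=14 Ironridge=19 → close Dunmere (overflow 16)
  25÷5 = 5 each, +1 to first 0
Round 2: Ashgrove=27 Elkhorn=8 Fernhollow=28 Hollowpine=19 Ironridge=24 → close Ashgrove (overflow 19)
  27÷4 = 6 each, +1 to first 3
Round 3: Elkhorn=15 Fernhollow=35 Hollowpine=26 Ironridge=30 → close Fernhollow (overflow 20)
  35÷3 = 11 each, +1 to first 2
Round 4: Elkhorn=27 Hollowpine=38 Ironridge=41 → close Ironridge (overflow 27)
  41÷2 = 20 each, +1 to first 1
Round 5: Elkhorn=48 Hollowpine=58 → close Hollowpine (overflow 43)
  58÷1 = 58 each, +1 to first 0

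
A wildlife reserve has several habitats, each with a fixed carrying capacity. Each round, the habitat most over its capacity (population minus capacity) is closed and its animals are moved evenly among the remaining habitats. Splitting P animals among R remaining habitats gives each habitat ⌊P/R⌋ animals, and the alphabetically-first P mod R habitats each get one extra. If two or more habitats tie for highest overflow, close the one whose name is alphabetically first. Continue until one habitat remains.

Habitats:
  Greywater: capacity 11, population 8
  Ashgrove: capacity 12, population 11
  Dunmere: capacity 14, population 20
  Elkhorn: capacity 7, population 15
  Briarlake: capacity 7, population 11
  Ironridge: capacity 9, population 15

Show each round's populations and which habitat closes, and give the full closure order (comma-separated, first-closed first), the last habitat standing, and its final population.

Closure order: Elkhorn, Dunmere, Ironridge, Briarlake, Ashgrove
Last habitat: Greywater with 80 animals

Round 1: Ashgrove=11 Briarlake=11 Dunmere=20 Elkhorn=15 Greywater=8 Ironridge=15 → close Elkhorn (overflow 8)
  15÷5 = 3 each, +1 to first 0
Round 2: Ashgrove=14 Briarlake=14 Dunmere=23 Greywater=11 Ironridge=18 → close Dunmere (overflow 9)
  23÷4 = 5 each, +1 to first 3
Round 3: Ashgrove=20 Briarlake=20 Greywater=17 Ironridge=23 → close Ironridge (overflow 14)
  23÷3 = 7 each, +1 to first 2
Round 4: Ashgrove=28 Briarlake=28 Greywater=24 → close Briarlake (overflow 21)
  28÷2 = 14 each, +1 to first 0
Round 5: Ashgrove=42 Greywater=38 → close Ashgrove (overflow 30)
  42÷1 = 42 each, +1 to first 0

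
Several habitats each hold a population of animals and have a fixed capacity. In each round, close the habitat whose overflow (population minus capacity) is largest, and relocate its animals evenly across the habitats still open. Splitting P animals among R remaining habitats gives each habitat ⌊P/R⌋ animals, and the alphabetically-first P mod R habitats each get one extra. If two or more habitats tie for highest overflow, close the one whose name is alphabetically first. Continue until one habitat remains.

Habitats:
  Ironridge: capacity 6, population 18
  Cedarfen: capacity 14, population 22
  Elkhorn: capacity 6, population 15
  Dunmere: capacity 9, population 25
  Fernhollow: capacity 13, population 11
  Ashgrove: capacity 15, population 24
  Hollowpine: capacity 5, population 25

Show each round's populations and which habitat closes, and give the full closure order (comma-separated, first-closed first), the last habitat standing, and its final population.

Round 1: Ashgrove=24 Cedarfen=22 Dunmere=25 Elkhorn=15 Fernhollow=11 Hollowpine=25 Ironridge=18 → close Hollowpine (overflow 20)
  25÷6 = 4 each, +1 to first 1
Round 2: Ashgrove=29 Cedarfen=26 Dunmere=29 Elkhorn=19 Fernhollow=15 Ironridge=22 → close Dunmere (overflow 20)
  29÷5 = 5 each, +1 to first 4
Round 3: Ashgrove=35 Cedarfen=32 Elkhorn=25 Fernhollow=21 Ironridge=27 → close Ironridge (overflow 21)
  27÷4 = 6 each, +1 to first 3
Round 4: Ashgrove=42 Cedarfen=39 Elkhorn=32 Fernhollow=27 → close Ashgrove (overflow 27)
  42÷3 = 14 each, +1 to first 0
Round 5: Cedarfen=53 Elkhorn=46 Fernhollow=41 → close Elkhorn (overflow 40)
  46÷2 = 23 each, +1 to first 0
Round 6: Cedarfen=76 Fernhollow=64 → close Cedarfen (overflow 62)
  76÷1 = 76 each, +1 to first 0

Closure order: Hollowpine, Dunmere, Ironridge, Ashgrove, Elkhorn, Cedarfen
Last habitat: Fernhollow with 140 animals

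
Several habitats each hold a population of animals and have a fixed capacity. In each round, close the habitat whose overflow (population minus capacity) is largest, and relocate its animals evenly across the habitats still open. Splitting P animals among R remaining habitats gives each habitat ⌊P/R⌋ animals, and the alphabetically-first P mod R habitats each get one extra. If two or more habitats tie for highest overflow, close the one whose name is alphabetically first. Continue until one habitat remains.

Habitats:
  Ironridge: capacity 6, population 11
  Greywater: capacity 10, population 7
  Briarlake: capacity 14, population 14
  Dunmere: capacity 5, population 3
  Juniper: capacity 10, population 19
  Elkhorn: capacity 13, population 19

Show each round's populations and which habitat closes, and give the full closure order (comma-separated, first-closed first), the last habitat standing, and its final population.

Closure order: Juniper, Elkhorn, Ironridge, Briarlake, Dunmere
Last habitat: Greywater with 73 animals

Round 1: Briarlake=14 Dunmere=3 Elkhorn=19 Greywater=7 Ironridge=11 Juniper=19 → close Juniper (overflow 9)
  19÷5 = 3 each, +1 to first 4
Round 2: Briarlake=18 Dunmere=7 Elkhorn=23 Greywater=11 Ironridge=14 → close Elkhorn (overflow 10)
  23÷4 = 5 each, +1 to first 3
Round 3: Briarlake=24 Dunmere=13 Greywater=17 Ironridge=19 → close Ironridge (overflow 13)
  19÷3 = 6 each, +1 to first 1
Round 4: Briarlake=31 Dunmere=19 Greywater=23 → close Briarlake (overflow 17)
  31÷2 = 15 each, +1 to first 1
Round 5: Dunmere=35 Greywater=38 → close Dunmere (overflow 30)
  35÷1 = 35 each, +1 to first 0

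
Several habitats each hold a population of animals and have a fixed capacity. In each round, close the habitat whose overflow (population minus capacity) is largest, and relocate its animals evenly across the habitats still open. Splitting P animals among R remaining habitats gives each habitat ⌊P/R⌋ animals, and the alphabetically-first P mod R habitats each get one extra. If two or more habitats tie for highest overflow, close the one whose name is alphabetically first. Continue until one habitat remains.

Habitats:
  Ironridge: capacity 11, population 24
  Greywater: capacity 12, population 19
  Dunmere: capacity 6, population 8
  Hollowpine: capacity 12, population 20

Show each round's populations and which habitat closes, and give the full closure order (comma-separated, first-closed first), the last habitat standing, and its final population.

Round 1: Dunmere=8 Greywater=19 Hollowpine=20 Ironridge=24 → close Ironridge (overflow 13)
  24÷3 = 8 each, +1 to first 0
Round 2: Dunmere=16 Greywater=27 Hollowpine=28 → close Hollowpine (overflow 16)
  28÷2 = 14 each, +1 to first 0
Round 3: Dunmere=30 Greywater=41 → close Greywater (overflow 29)
  41÷1 = 41 each, +1 to first 0

Closure order: Ironridge, Hollowpine, Greywater
Last habitat: Dunmere with 71 animals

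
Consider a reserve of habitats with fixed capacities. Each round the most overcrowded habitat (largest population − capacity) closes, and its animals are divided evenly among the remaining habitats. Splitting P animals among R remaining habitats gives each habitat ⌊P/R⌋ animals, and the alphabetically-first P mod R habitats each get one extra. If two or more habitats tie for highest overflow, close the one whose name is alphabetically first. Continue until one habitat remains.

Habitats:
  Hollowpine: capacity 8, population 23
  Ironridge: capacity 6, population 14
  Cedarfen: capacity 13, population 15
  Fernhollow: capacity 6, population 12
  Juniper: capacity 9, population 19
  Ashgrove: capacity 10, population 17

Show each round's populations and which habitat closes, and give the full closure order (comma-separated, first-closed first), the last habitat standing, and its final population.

Closure order: Hollowpine, Juniper, Ashgrove, Fernhollow, Ironridge
Last habitat: Cedarfen with 100 animals

Round 1: Ashgrove=17 Cedarfen=15 Fernhollow=12 Hollowpine=23 Ironridge=14 Juniper=19 → close Hollowpine (overflow 15)
  23÷5 = 4 each, +1 to first 3
Round 2: Ashgrove=22 Cedarfen=20 Fernhollow=17 Ironridge=18 Juniper=23 → close Juniper (overflow 14)
  23÷4 = 5 each, +1 to first 3
Round 3: Ashgrove=28 Cedarfen=26 Fernhollow=23 Ironridge=23 → close Ashgrove (overflow 18)
  28÷3 = 9 each, +1 to first 1
Round 4: Cedarfen=36 Fernhollow=32 Ironridge=32 → close Fernhollow (overflow 26)
  32÷2 = 16 each, +1 to first 0
Round 5: Cedarfen=52 Ironridge=48 → close Ironridge (overflow 42)
  48÷1 = 48 each, +1 to first 0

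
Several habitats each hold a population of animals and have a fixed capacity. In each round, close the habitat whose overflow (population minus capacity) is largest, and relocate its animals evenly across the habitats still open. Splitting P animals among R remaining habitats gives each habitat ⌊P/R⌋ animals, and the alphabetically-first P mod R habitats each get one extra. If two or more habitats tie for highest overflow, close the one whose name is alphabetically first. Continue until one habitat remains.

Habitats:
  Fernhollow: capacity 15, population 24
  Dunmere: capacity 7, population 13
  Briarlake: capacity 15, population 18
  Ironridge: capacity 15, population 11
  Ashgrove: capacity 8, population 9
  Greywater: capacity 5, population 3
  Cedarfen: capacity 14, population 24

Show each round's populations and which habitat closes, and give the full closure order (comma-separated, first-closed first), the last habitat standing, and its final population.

Round 1: Ashgrove=9 Briarlake=18 Cedarfen=24 Dunmere=13 Fernhollow=24 Greywater=3 Ironridge=11 → close Cedarfen (overflow 10)
  24÷6 = 4 each, +1 to first 0
Round 2: Ashgrove=13 Briarlake=22 Dunmere=17 Fernhollow=28 Greywater=7 Ironridge=15 → close Fernhollow (overflow 13)
  28÷5 = 5 each, +1 to first 3
Round 3: Ashgrove=19 Briarlake=28 Dunmere=23 Greywater=12 Ironridge=20 → close Dunmere (overflow 16)
  23÷4 = 5 each, +1 to first 3
Round 4: Ashgrove=25 Briarlake=34 Greywater=18 Ironridge=25 → close Briarlake (overflow 19)
  34÷3 = 11 each, +1 to first 1
Round 5: Ashgrove=37 Greywater=29 Ironridge=36 → close Ashgrove (overflow 29)
  37÷2 = 18 each, +1 to first 1
Round 6: Greywater=48 Ironridge=54 → close Greywater (overflow 43)
  48÷1 = 48 each, +1 to first 0

Closure order: Cedarfen, Fernhollow, Dunmere, Briarlake, Ashgrove, Greywater
Last habitat: Ironridge with 102 animals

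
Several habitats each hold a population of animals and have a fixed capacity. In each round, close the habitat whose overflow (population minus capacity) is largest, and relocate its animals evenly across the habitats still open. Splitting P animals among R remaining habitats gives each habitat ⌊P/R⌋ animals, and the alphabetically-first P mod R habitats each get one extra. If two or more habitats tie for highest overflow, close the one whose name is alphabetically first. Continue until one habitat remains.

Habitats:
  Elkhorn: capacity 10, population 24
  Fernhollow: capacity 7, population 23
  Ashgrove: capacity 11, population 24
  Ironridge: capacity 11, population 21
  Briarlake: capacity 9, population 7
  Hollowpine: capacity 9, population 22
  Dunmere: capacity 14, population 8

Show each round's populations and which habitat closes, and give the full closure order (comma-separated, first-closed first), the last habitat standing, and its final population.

Closure order: Fernhollow, Elkhorn, Ashgrove, Hollowpine, Ironridge, Briarlake
Last habitat: Dunmere with 129 animals

Round 1: Ashgrove=24 Briarlake=7 Dunmere=8 Elkhorn=24 Fernhollow=23 Hollowpine=22 Ironridge=21 → close Fernhollow (overflow 16)
  23÷6 = 3 each, +1 to first 5
Round 2: Ashgrove=28 Briarlake=11 Dunmere=12 Elkhorn=28 Hollowpine=26 Ironridge=24 → close Elkhorn (overflow 18)
  28÷5 = 5 each, +1 to first 3
Round 3: Ashgrove=34 Briarlake=17 Dunmere=18 Hollowpine=31 Ironridge=29 → close Ashgrove (overflow 23)
  34÷4 = 8 each, +1 to first 2
Round 4: Briarlake=26 Dunmere=27 Hollowpine=39 Ironridge=37 → close Hollowpine (overflow 30)
  39÷3 = 13 each, +1 to first 0
Round 5: Briarlake=39 Dunmere=40 Ironridge=50 → close Ironridge (overflow 39)
  50÷2 = 25 each, +1 to first 0
Round 6: Briarlake=64 Dunmere=65 → close Briarlake (overflow 55)
  64÷1 = 64 each, +1 to first 0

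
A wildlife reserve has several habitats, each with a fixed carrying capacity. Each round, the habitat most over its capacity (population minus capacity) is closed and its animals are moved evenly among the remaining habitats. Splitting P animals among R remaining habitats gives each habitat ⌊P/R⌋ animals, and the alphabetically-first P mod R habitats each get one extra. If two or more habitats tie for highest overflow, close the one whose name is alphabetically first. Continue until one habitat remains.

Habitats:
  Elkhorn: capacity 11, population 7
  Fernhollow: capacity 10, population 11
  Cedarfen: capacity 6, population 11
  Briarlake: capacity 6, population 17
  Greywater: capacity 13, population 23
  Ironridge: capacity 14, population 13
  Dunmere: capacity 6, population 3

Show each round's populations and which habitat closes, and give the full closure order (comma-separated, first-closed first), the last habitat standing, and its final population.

Round 1: Briarlake=17 Cedarfen=11 Dunmere=3 Elkhorn=7 Fernhollow=11 Greywater=23 Ironridge=13 → close Briarlake (overflow 11)
  17÷6 = 2 each, +1 to first 5
Round 2: Cedarfen=14 Dunmere=6 Elkhorn=10 Fernhollow=14 Greywater=26 Ironridge=15 → close Greywater (overflow 13)
  26÷5 = 5 each, +1 to first 1
Round 3: Cedarfen=20 Dunmere=11 Elkhorn=15 Fernhollow=19 Ironridge=20 → close Cedarfen (overflow 14)
  20÷4 = 5 each, +1 to first 0
Round 4: Dunmere=16 Elkhorn=20 Fernhollow=24 Ironridge=25 → close Fernhollow (overflow 14)
  24÷3 = 8 each, +1 to first 0
Round 5: Dunmere=24 Elkhorn=28 Ironridge=33 → close Ironridge (overflow 19)
  33÷2 = 16 each, +1 to first 1
Round 6: Dunmere=41 Elkhorn=44 → close Dunmere (overflow 35)
  41÷1 = 41 each, +1 to first 0

Closure order: Briarlake, Greywater, Cedarfen, Fernhollow, Ironridge, Dunmere
Last habitat: Elkhorn with 85 animals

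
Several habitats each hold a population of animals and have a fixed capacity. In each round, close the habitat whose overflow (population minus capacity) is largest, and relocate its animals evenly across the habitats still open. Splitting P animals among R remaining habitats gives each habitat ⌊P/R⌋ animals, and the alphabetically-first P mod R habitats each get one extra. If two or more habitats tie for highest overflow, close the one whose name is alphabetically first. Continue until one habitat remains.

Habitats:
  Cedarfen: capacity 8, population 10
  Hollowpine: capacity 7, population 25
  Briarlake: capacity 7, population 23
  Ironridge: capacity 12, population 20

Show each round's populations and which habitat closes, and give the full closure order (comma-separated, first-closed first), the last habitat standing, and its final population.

Closure order: Hollowpine, Briarlake, Ironridge
Last habitat: Cedarfen with 78 animals

Round 1: Briarlake=23 Cedarfen=10 Hollowpine=25 Ironridge=20 → close Hollowpine (overflow 18)
  25÷3 = 8 each, +1 to first 1
Round 2: Briarlake=32 Cedarfen=18 Ironridge=28 → close Briarlake (overflow 25)
  32÷2 = 16 each, +1 to first 0
Round 3: Cedarfen=34 Ironridge=44 → close Ironridge (overflow 32)
  44÷1 = 44 each, +1 to first 0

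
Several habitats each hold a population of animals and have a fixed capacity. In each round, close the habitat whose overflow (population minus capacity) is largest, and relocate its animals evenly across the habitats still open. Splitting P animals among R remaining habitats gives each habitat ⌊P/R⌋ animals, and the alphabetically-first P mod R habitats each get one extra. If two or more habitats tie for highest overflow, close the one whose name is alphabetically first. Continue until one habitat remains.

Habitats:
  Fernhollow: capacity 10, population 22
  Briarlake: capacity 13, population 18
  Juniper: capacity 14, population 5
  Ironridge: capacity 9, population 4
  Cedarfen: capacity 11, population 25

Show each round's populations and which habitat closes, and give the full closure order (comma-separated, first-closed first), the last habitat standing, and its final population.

Closure order: Cedarfen, Fernhollow, Briarlake, Ironridge
Last habitat: Juniper with 74 animals

Round 1: Briarlake=18 Cedarfen=25 Fernhollow=22 Ironridge=4 Juniper=5 → close Cedarfen (overflow 14)
  25÷4 = 6 each, +1 to first 1
Round 2: Briarlake=25 Fernhollow=28 Ironridge=10 Juniper=11 → close Fernhollow (overflow 18)
  28÷3 = 9 each, +1 to first 1
Round 3: Briarlake=35 Ironridge=19 Juniper=20 → close Briarlake (overflow 22)
  35÷2 = 17 each, +1 to first 1
Round 4: Ironridge=37 Juniper=37 → close Ironridge (overflow 28)
  37÷1 = 37 each, +1 to first 0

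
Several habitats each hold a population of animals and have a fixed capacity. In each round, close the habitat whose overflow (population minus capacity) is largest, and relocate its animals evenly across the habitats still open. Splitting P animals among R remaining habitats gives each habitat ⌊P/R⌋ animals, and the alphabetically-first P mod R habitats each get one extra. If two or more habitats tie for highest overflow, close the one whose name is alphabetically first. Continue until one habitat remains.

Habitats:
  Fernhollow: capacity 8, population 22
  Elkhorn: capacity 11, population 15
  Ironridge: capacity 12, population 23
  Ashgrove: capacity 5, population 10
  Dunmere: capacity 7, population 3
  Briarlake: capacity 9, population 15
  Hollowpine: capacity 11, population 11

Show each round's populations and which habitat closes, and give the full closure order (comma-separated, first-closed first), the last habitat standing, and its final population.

Closure order: Fernhollow, Ironridge, Ashgrove, Briarlake, Elkhorn, Hollowpine
Last habitat: Dunmere with 99 animals

Round 1: Ashgrove=10 Briarlake=15 Dunmere=3 Elkhorn=15 Fernhollow=22 Hollowpine=11 Ironridge=23 → close Fernhollow (overflow 14)
  22÷6 = 3 each, +1 to first 4
Round 2: Ashgrove=14 Briarlake=19 Dunmere=7 Elkhorn=19 Hollowpine=14 Ironridge=26 → close Ironridge (overflow 14)
  26÷5 = 5 each, +1 to first 1
Round 3: Ashgrove=20 Briarlake=24 Dunmere=12 Elkhorn=24 Hollowpine=19 → close Ashgrove (overflow 15)
  20÷4 = 5 each, +1 to first 0
Round 4: Briarlake=29 Dunmere=17 Elkhorn=29 Hollowpine=24 → close Briarlake (overflow 20)
  29÷3 = 9 each, +1 to first 2
Round 5: Dunmere=27 Elkhorn=39 Hollowpine=33 → close Elkhorn (overflow 28)
  39÷2 = 19 each, +1 to first 1
Round 6: Dunmere=47 Hollowpine=52 → close Hollowpine (overflow 41)
  52÷1 = 52 each, +1 to first 0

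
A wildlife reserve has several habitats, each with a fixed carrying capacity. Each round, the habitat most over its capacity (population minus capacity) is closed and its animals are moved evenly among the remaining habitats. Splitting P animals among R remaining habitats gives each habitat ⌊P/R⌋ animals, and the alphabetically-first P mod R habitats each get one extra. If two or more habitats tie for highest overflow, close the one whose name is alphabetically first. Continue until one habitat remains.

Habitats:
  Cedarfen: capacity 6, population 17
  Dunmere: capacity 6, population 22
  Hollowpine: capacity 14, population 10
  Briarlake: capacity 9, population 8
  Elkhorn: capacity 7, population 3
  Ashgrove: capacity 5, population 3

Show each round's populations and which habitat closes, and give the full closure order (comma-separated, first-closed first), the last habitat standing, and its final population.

Closure order: Dunmere, Cedarfen, Ashgrove, Briarlake, Elkhorn
Last habitat: Hollowpine with 63 animals

Round 1: Ashgrove=3 Briarlake=8 Cedarfen=17 Dunmere=22 Elkhorn=3 Hollowpine=10 → close Dunmere (overflow 16)
  22÷5 = 4 each, +1 to first 2
Round 2: Ashgrove=8 Briarlake=13 Cedarfen=21 Elkhorn=7 Hollowpine=14 → close Cedarfen (overflow 15)
  21÷4 = 5 each, +1 to first 1
Round 3: Ashgrove=14 Briarlake=18 Elkhorn=12 Hollowpine=19 → close Ashgrove (overflow 9)
  14÷3 = 4 each, +1 to first 2
Round 4: Briarlake=23 Elkhorn=17 Hollowpine=23 → close Briarlake (overflow 14)
  23÷2 = 11 each, +1 to first 1
Round 5: Elkhorn=29 Hollowpine=34 → close Elkhorn (overflow 22)
  29÷1 = 29 each, +1 to first 0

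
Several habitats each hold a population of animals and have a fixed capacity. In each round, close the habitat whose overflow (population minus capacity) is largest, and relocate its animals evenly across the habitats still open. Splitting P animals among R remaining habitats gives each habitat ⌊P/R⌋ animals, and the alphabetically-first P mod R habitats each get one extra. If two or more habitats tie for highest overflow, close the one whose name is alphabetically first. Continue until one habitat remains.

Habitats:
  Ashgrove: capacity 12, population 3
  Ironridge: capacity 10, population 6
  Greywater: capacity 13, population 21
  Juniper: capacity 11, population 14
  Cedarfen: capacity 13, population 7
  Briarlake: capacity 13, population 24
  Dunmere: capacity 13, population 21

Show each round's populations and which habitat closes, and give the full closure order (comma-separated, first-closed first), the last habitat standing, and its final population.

Round 1: Ashgrove=3 Briarlake=24 Cedarfen=7 Dunmere=21 Greywater=21 Ironridge=6 Juniper=14 → close Briarlake (overflow 11)
  24÷6 = 4 each, +1 to first 0
Round 2: Ashgrove=7 Cedarfen=11 Dunmere=25 Greywater=25 Ironridge=10 Juniper=18 → close Dunmere (overflow 12)
  25÷5 = 5 each, +1 to first 0
Round 3: Ashgrove=12 Cedarfen=16 Greywater=30 Ironridge=15 Juniper=23 → close Greywater (overflow 17)
  30÷4 = 7 each, +1 to first 2
Round 4: Ashgrove=20 Cedarfen=24 Ironridge=22 Juniper=30 → close Juniper (overflow 19)
  30÷3 = 10 each, +1 to first 0
Round 5: Ashgrove=30 Cedarfen=34 Ironridge=32 → close Ironridge (overflow 22)
  32÷2 = 16 each, +1 to first 0
Round 6: Ashgrove=46 Cedarfen=50 → close Cedarfen (overflow 37)
  50÷1 = 50 each, +1 to first 0

Closure order: Briarlake, Dunmere, Greywater, Juniper, Ironridge, Cedarfen
Last habitat: Ashgrove with 96 animals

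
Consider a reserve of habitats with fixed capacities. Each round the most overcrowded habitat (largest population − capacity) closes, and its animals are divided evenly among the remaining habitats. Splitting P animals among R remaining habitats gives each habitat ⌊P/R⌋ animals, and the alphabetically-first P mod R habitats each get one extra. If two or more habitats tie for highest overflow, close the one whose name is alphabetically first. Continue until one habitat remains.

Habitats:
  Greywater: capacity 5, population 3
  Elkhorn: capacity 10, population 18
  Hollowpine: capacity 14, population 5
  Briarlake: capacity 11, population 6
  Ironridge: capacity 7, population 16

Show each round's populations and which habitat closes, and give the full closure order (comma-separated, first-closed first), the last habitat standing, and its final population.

Closure order: Ironridge, Elkhorn, Greywater, Briarlake
Last habitat: Hollowpine with 48 animals

Round 1: Briarlake=6 Elkhorn=18 Greywater=3 Hollowpine=5 Ironridge=16 → close Ironridge (overflow 9)
  16÷4 = 4 each, +1 to first 0
Round 2: Briarlake=10 Elkhorn=22 Greywater=7 Hollowpine=9 → close Elkhorn (overflow 12)
  22÷3 = 7 each, +1 to first 1
Round 3: Briarlake=18 Greywater=14 Hollowpine=16 → close Greywater (overflow 9)
  14÷2 = 7 each, +1 to first 0
Round 4: Briarlake=25 Hollowpine=23 → close Briarlake (overflow 14)
  25÷1 = 25 each, +1 to first 0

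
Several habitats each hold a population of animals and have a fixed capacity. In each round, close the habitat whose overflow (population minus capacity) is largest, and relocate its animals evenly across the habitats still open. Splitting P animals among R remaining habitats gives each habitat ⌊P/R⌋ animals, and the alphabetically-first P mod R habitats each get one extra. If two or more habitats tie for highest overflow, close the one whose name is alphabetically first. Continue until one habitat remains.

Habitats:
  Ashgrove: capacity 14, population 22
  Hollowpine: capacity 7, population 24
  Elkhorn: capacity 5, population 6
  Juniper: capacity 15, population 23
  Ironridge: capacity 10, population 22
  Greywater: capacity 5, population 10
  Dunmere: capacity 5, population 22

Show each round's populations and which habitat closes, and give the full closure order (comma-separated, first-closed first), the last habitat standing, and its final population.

Round 1: Ashgrove=22 Dunmere=22 Elkhorn=6 Greywater=10 Hollowpine=24 Ironridge=22 Juniper=23 → close Dunmere (overflow 17)
  22÷6 = 3 each, +1 to first 4
Round 2: Ashgrove=26 Elkhorn=10 Greywater=14 Hollowpine=28 Ironridge=25 Juniper=26 → close Hollowpine (overflow 21)
  28÷5 = 5 each, +1 to first 3
Round 3: Ashgrove=32 Elkhorn=16 Greywater=20 Ironridge=30 Juniper=31 → close Ironridge (overflow 20)
  30÷4 = 7 each, +1 to first 2
Round 4: Ashgrove=40 Elkhorn=24 Greywater=27 Juniper=38 → close Ashgrove (overflow 26)
  40÷3 = 13 each, +1 to first 1
Round 5: Elkhorn=38 Greywater=40 Juniper=51 → close Juniper (overflow 36)
  51÷2 = 25 each, +1 to first 1
Round 6: Elkhorn=64 Greywater=65 → close Greywater (overflow 60)
  65÷1 = 65 each, +1 to first 0

Closure order: Dunmere, Hollowpine, Ironridge, Ashgrove, Juniper, Greywater
Last habitat: Elkhorn with 129 animals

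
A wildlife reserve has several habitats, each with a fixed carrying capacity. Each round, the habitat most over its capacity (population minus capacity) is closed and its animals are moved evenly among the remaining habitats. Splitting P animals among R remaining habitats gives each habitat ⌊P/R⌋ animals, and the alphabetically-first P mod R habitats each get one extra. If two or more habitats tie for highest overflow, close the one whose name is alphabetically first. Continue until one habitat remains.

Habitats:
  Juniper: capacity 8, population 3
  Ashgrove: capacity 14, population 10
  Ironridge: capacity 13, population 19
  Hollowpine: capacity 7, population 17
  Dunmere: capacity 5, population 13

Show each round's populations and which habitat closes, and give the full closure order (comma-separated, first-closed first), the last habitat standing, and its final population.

Closure order: Hollowpine, Dunmere, Ironridge, Ashgrove
Last habitat: Juniper with 62 animals

Round 1: Ashgrove=10 Dunmere=13 Hollowpine=17 Ironridge=19 Juniper=3 → close Hollowpine (overflow 10)
  17÷4 = 4 each, +1 to first 1
Round 2: Ashgrove=15 Dunmere=17 Ironridge=23 Juniper=7 → close Dunmere (overflow 12)
  17÷3 = 5 each, +1 to first 2
Round 3: Ashgrove=21 Ironridge=29 Juniper=12 → close Ironridge (overflow 16)
  29÷2 = 14 each, +1 to first 1
Round 4: Ashgrove=36 Juniper=26 → close Ashgrove (overflow 22)
  36÷1 = 36 each, +1 to first 0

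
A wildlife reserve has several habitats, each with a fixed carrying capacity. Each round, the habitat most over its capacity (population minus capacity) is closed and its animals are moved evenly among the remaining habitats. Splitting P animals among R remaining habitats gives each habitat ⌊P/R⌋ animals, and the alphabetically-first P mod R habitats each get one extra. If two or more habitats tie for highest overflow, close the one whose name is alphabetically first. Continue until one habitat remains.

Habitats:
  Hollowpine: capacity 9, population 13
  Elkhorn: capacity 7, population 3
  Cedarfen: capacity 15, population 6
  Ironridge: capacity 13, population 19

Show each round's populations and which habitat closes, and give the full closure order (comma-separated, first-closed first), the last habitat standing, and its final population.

Closure order: Ironridge, Hollowpine, Elkhorn
Last habitat: Cedarfen with 41 animals

Round 1: Cedarfen=6 Elkhorn=3 Hollowpine=13 Ironridge=19 → close Ironridge (overflow 6)
  19÷3 = 6 each, +1 to first 1
Round 2: Cedarfen=13 Elkhorn=9 Hollowpine=19 → close Hollowpine (overflow 10)
  19÷2 = 9 each, +1 to first 1
Round 3: Cedarfen=23 Elkhorn=18 → close Elkhorn (overflow 11)
  18÷1 = 18 each, +1 to first 0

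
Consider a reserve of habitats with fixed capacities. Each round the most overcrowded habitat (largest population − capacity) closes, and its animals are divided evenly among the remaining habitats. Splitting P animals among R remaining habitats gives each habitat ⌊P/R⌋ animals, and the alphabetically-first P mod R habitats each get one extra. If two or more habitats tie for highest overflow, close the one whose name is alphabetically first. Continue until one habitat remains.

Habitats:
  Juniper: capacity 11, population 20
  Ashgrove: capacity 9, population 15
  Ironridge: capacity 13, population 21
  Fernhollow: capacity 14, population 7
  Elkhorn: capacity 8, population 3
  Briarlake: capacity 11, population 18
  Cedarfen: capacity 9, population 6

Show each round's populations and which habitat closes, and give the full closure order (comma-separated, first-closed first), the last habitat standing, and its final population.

Closure order: Juniper, Briarlake, Ashgrove, Ironridge, Cedarfen, Elkhorn
Last habitat: Fernhollow with 90 animals

Round 1: Ashgrove=15 Briarlake=18 Cedarfen=6 Elkhorn=3 Fernhollow=7 Ironridge=21 Juniper=20 → close Juniper (overflow 9)
  20÷6 = 3 each, +1 to first 2
Round 2: Ashgrove=19 Briarlake=22 Cedarfen=9 Elkhorn=6 Fernhollow=10 Ironridge=24 → close Briarlake (overflow 11)
  22÷5 = 4 each, +1 to first 2
Round 3: Ashgrove=24 Cedarfen=14 Elkhorn=10 Fernhollow=14 Ironridge=28 → close Ashgrove (overflow 15)
  24÷4 = 6 each, +1 to first 0
Round 4: Cedarfen=20 Elkhorn=16 Fernhollow=20 Ironridge=34 → close Ironridge (overflow 21)
  34÷3 = 11 each, +1 to first 1
Round 5: Cedarfen=32 Elkhorn=27 Fernhollow=31 → close Cedarfen (overflow 23)
  32÷2 = 16 each, +1 to first 0
Round 6: Elkhorn=43 Fernhollow=47 → close Elkhorn (overflow 35)
  43÷1 = 43 each, +1 to first 0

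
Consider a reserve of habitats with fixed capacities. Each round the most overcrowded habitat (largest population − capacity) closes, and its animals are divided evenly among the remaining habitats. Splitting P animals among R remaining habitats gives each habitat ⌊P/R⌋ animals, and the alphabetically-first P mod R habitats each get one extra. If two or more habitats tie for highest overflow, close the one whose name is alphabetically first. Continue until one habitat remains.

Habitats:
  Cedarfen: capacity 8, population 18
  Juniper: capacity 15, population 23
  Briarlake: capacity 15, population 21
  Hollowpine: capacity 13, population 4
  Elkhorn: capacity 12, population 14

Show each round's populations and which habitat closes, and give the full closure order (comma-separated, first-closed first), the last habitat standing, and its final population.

Closure order: Cedarfen, Juniper, Briarlake, Elkhorn
Last habitat: Hollowpine with 80 animals

Round 1: Briarlake=21 Cedarfen=18 Elkhorn=14 Hollowpine=4 Juniper=23 → close Cedarfen (overflow 10)
  18÷4 = 4 each, +1 to first 2
Round 2: Briarlake=26 Elkhorn=19 Hollowpine=8 Juniper=27 → close Juniper (overflow 12)
  27÷3 = 9 each, +1 to first 0
Round 3: Briarlake=35 Elkhorn=28 Hollowpine=17 → close Briarlake (overflow 20)
  35÷2 = 17 each, +1 to first 1
Round 4: Elkhorn=46 Hollowpine=34 → close Elkhorn (overflow 34)
  46÷1 = 46 each, +1 to first 0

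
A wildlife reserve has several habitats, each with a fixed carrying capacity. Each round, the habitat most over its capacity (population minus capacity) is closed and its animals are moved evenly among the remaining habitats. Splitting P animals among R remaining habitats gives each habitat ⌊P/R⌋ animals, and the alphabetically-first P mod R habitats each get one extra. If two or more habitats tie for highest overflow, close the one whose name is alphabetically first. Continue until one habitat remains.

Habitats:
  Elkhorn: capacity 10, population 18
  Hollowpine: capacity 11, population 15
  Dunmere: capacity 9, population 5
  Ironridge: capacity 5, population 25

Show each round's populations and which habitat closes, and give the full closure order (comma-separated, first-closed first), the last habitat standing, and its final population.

Round 1: Dunmere=5 Elkhorn=18 Hollowpine=15 Ironridge=25 → close Ironridge (overflow 20)
  25÷3 = 8 each, +1 to first 1
Round 2: Dunmere=14 Elkhorn=26 Hollowpine=23 → close Elkhorn (overflow 16)
  26÷2 = 13 each, +1 to first 0
Round 3: Dunmere=27 Hollowpine=36 → close Hollowpine (overflow 25)
  36÷1 = 36 each, +1 to first 0

Closure order: Ironridge, Elkhorn, Hollowpine
Last habitat: Dunmere with 63 animals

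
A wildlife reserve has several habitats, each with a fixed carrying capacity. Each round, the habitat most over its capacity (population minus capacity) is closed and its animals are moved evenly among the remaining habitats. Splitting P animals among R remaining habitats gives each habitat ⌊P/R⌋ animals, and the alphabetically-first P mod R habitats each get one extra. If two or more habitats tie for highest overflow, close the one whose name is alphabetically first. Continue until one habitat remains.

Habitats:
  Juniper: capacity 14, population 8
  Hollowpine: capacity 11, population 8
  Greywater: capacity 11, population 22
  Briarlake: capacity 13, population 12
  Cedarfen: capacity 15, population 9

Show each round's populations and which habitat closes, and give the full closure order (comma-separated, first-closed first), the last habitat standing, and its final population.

Closure order: Greywater, Briarlake, Hollowpine, Cedarfen
Last habitat: Juniper with 59 animals

Round 1: Briarlake=12 Cedarfen=9 Greywater=22 Hollowpine=8 Juniper=8 → close Greywater (overflow 11)
  22÷4 = 5 each, +1 to first 2
Round 2: Briarlake=18 Cedarfen=15 Hollowpine=13 Juniper=13 → close Briarlake (overflow 5)
  18÷3 = 6 each, +1 to first 0
Round 3: Cedarfen=21 Hollowpine=19 Juniper=19 → close Hollowpine (overflow 8)
  19÷2 = 9 each, +1 to first 1
Round 4: Cedarfen=31 Juniper=28 → close Cedarfen (overflow 16)
  31÷1 = 31 each, +1 to first 0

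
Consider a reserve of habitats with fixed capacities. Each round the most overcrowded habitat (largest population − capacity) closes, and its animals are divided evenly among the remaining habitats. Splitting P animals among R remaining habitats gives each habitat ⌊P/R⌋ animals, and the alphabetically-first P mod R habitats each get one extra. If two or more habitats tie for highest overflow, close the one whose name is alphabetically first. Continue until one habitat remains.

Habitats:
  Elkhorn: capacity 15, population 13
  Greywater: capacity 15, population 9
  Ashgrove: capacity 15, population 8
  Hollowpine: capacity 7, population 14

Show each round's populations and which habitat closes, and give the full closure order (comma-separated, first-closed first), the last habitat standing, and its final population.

Round 1: Ashgrove=8 Elkhorn=13 Greywater=9 Hollowpine=14 → close Hollowpine (overflow 7)
  14÷3 = 4 each, +1 to first 2
Round 2: Ashgrove=13 Elkhorn=18 Greywater=13 → close Elkhorn (overflow 3)
  18÷2 = 9 each, +1 to first 0
Round 3: Ashgrove=22 Greywater=22 → close Ashgrove (overflow 7)
  22÷1 = 22 each, +1 to first 0

Closure order: Hollowpine, Elkhorn, Ashgrove
Last habitat: Greywater with 44 animals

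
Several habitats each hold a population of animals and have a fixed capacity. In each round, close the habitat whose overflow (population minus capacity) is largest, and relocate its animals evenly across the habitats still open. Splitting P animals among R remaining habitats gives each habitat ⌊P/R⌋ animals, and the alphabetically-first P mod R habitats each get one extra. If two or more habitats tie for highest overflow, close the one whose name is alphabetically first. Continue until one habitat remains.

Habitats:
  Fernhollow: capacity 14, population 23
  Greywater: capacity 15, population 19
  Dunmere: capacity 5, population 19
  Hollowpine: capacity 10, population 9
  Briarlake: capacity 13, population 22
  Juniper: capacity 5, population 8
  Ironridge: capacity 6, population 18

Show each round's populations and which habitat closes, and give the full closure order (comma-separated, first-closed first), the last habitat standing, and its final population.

Round 1: Briarlake=22 Dunmere=19 Fernhollow=23 Greywater=19 Hollowpine=9 Ironridge=18 Juniper=8 → close Dunmere (overflow 14)
  19÷6 = 3 each, +1 to first 1
Round 2: Briarlake=26 Fernhollow=26 Greywater=22 Hollowpine=12 Ironridge=21 Juniper=11 → close Ironridge (overflow 15)
  21÷5 = 4 each, +1 to first 1
Round 3: Briarlake=31 Fernhollow=30 Greywater=26 Hollowpine=16 Juniper=15 → close Briarlake (overflow 18)
  31÷4 = 7 each, +1 to first 3
Round 4: Fernhollow=38 Greywater=34 Hollowpine=24 Juniper=22 → close Fernhollow (overflow 24)
  38÷3 = 12 each, +1 to first 2
Round 5: Greywater=47 Hollowpine=37 Juniper=34 → close Greywater (overflow 32)
  47÷2 = 23 each, +1 to first 1
Round 6: Hollowpine=61 Juniper=57 → close Juniper (overflow 52)
  57÷1 = 57 each, +1 to first 0

Closure order: Dunmere, Ironridge, Briarlake, Fernhollow, Greywater, Juniper
Last habitat: Hollowpine with 118 animals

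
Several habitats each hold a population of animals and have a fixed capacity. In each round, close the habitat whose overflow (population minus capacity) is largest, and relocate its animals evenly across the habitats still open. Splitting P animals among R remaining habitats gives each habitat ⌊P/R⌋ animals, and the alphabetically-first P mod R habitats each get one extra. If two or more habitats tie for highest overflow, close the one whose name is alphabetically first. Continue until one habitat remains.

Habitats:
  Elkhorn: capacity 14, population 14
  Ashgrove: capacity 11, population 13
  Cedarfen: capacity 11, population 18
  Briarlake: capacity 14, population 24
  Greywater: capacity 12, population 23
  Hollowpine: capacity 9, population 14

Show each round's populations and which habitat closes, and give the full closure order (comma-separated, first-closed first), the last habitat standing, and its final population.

Closure order: Greywater, Briarlake, Cedarfen, Hollowpine, Ashgrove
Last habitat: Elkhorn with 106 animals

Round 1: Ashgrove=13 Briarlake=24 Cedarfen=18 Elkhorn=14 Greywater=23 Hollowpine=14 → close Greywater (overflow 11)
  23÷5 = 4 each, +1 to first 3
Round 2: Ashgrove=18 Briarlake=29 Cedarfen=23 Elkhorn=18 Hollowpine=18 → close Briarlake (overflow 15)
  29÷4 = 7 each, +1 to first 1
Round 3: Ashgrove=26 Cedarfen=30 Elkhorn=25 Hollowpine=25 → close Cedarfen (overflow 19)
  30÷3 = 10 each, +1 to first 0
Round 4: Ashgrove=36 Elkhorn=35 Hollowpine=35 → close Hollowpine (overflow 26)
  35÷2 = 17 each, +1 to first 1
Round 5: Ashgrove=54 Elkhorn=52 → close Ashgrove (overflow 43)
  54÷1 = 54 each, +1 to first 0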